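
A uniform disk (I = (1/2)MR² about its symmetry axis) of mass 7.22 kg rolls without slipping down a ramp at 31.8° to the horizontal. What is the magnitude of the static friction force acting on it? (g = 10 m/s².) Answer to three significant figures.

For this body I = (1/2)MR², i.e. k = I/(MR²) = 0.5.
Translational: Mg sinθ − f = Ma. Rotational about the CM: fR = Iα = kMRa, so f = kMa.
Combining, a = g sinθ/(1+k) and f = kMa = kMg sinθ/(1+k).
f = 0.5 × 7.22 × 10 × sin31.8° / 1.5 ≈ 12.7 N.

f ≈ 12.7 N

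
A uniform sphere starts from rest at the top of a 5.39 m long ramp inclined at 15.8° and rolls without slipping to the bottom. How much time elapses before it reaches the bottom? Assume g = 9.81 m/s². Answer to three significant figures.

t ≈ 2.38 s

Here I = (2/5)MR², so the shape factor k = I/(MR²) = 0.4.
Newton's second law down the slope: Mg sinθ − f = Ma. The torque equation fR = Iα (with α = a/R) gives f = kMa.
Hence a = g sinθ/(1+k) = 9.81×sin15.8°/1.4 = 1.908 m/s².
With constant a from rest, t = √(2L/a) = √(2·5.39/1.908) ≈ 2.38 s.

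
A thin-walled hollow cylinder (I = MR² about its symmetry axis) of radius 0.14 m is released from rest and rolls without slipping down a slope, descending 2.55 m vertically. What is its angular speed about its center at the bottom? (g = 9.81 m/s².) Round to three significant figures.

For this body I = MR², i.e. k = I/(MR²) = 1.
The rolling condition ω = v/R makes the rotational term ½I(v/R)² = ½kMv², so KE_total = ½(1+k)Mv² = Mv².
Energy conservation Mgh = ½(1+k)Mv² gives v = √(2gh/(1+k)) = √(2 × 9.81 × 2.55 / 2) = 5.002 m/s.
Then ω = v/R = 5.002 / 0.14 ≈ 35.7 rad/s.

ω ≈ 35.7 rad/s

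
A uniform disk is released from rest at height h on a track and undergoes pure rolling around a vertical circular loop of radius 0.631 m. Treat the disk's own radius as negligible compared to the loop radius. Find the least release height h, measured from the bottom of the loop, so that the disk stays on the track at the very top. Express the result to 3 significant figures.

The moment of inertia is (1/2)MR², giving k ≡ I/(MR²) = 0.5.
At the top of the loop, the minimum-contact condition is Mg = Mv_top²/r, so v_top² = gr.
With ω = v/R, the kinetic energy at speed v is ½(1+k)Mv² = (3/4)Mv².
Energy conservation from release (height h) to the top (height 2r): Mgh = Mg(2r) + (3/4)M·gr.
Thus h_min = 2r + (1+k)r/2 = r(2 + 1.5/2) = 0.631 × 2.75 ≈ 1.74 m.

h_min ≈ 1.74 m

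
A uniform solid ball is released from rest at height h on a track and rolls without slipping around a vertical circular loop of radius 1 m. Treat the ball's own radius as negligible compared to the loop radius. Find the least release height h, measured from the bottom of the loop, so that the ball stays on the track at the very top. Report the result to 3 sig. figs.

The moment of inertia is (2/5)MR², giving k ≡ I/(MR²) = 0.4.
At the top of the loop, the minimum-contact condition is Mg = Mv_top²/r, so v_top² = gr.
With ω = v/R, the kinetic energy at speed v is ½(1+k)Mv² = (7/10)Mv².
Energy conservation from release (height h) to the top (height 2r): Mgh = Mg(2r) + (7/10)M·gr.
Thus h_min = 2r + (1+k)r/2 = r(2 + 1.4/2) = 1 × 2.7 ≈ 2.70 m.

h_min ≈ 2.70 m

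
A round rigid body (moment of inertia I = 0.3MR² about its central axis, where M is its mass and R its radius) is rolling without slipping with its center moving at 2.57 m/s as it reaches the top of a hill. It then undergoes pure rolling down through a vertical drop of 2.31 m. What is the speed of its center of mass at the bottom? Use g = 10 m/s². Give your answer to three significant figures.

v ≈ 6.49 m/s

With I = 0.3MR², the ratio k = I/(MR²) is 0.3.
Rolling without slipping gives ω = v/R, so the total kinetic energy is ½Mv² + ½Iω² = ½(1+k)Mv² = (13/20)Mv².
Energy conservation: (13/20)Mv₀² + Mgh = (13/20)Mv², so v² = v₀² + 2gh/(1+k).
v = √(2.57² + 2×10×2.31/1.3) = √42.14 ≈ 6.49 m/s.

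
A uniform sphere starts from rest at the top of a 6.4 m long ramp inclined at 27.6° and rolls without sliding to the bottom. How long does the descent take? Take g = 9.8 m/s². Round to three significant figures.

With I = (2/5)MR², the ratio k = I/(MR²) is 0.4.
Along the incline Mg sinθ − f = Ma, and torque about the center fR = Iα = kMR²(a/R) gives f = kMa.
Hence a = g sinθ/(1+k) = 9.8×sin27.6°/1.4 = 3.243 m/s².
Starting from rest, L = ½at², so t = √(2L/a) = √(2×6.4/3.243) ≈ 1.99 s.

t ≈ 1.99 s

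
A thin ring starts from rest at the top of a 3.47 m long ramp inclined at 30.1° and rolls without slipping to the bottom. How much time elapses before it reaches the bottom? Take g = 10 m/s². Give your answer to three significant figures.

Here I = MR², so the shape factor k = I/(MR²) = 1.
Newton's second law down the slope: Mg sinθ − f = Ma. The torque equation fR = Iα (with α = a/R) gives f = kMa.
Hence a = g sinθ/(1+k) = 10×sin30.1°/2 = 2.508 m/s².
With constant a from rest, t = √(2L/a) = √(2·3.47/2.508) ≈ 1.66 s.

t ≈ 1.66 s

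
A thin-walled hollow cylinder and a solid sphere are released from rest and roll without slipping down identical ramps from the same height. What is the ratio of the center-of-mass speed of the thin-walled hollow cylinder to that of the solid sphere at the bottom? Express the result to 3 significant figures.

v_ratio ≈ 0.837

Each satisfies Mgh = ½(1+k)Mv² with k = I/(MR²), so v ∝ 1/√(1+k).
For the thin-walled hollow cylinder k = 1; for the solid sphere k = 0.4.
v₁/v₂ = √((1+k₂)/(1+k₁)) = √(1.4/2) ≈ 0.837.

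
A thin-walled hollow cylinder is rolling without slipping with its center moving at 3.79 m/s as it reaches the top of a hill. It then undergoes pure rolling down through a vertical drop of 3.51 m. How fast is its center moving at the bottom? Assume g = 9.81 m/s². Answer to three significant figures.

v ≈ 6.99 m/s

Here I = MR², so the shape factor k = I/(MR²) = 1.
The rolling condition ω = v/R makes the rotational term ½I(v/R)² = ½kMv², so KE_total = ½(1+k)Mv² = Mv².
Conserving energy between top and bottom: Mv² = Mv₀² + Mgh, hence v² = v₀² + 2gh/(1+k).
v = √(3.79² + 2×9.81×3.51/2) = √48.8 ≈ 6.99 m/s.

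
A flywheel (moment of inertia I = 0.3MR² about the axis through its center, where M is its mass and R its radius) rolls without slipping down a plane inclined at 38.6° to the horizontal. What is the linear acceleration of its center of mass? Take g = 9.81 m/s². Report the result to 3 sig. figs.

a ≈ 4.71 m/s²

The moment of inertia is 0.3MR², giving k ≡ I/(MR²) = 0.3.
Translational: Mg sinθ − f = Ma. Rotational about the CM: fR = Iα = kMRa, so f = kMa.
Eliminating f: Mg sinθ = (1+k)Ma, so a = g sinθ/(1+k) = 9.81 × sin38.6° / 1.3 ≈ 4.71 m/s².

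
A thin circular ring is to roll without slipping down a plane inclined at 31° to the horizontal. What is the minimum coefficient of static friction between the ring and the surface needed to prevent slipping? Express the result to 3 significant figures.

For this body I = MR², i.e. k = I/(MR²) = 1.
Along the incline Mg sinθ − f = Ma, and torque about the center fR = Iα = kMR²(a/R) gives f = kMa.
These give a = g sinθ/(1+k) and the required friction f = kMg sinθ/(1+k).
The normal force is N = Mg cosθ, so μ_min = f/N = k tanθ/(1+k).
μ_min = 1 × tan31° / 2 ≈ 0.300.

μ_min ≈ 0.300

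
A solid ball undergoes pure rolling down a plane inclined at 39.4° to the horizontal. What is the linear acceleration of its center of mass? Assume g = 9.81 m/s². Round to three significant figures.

a ≈ 4.45 m/s²

Here I = (2/5)MR², so the shape factor k = I/(MR²) = 0.4.
Newton's second law down the slope: Mg sinθ − f = Ma. The torque equation fR = Iα (with α = a/R) gives f = kMa.
Eliminating f: Mg sinθ = (1+k)Ma, so a = g sinθ/(1+k) = 9.81 × sin39.4° / 1.4 ≈ 4.45 m/s².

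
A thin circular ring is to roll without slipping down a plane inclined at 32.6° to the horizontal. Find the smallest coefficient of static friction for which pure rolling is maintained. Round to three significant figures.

μ_min ≈ 0.320

The moment of inertia is MR², giving k ≡ I/(MR²) = 1.
Along the incline Mg sinθ − f = Ma, and torque about the center fR = Iα = kMR²(a/R) gives f = kMa.
These give a = g sinθ/(1+k) and the required friction f = kMg sinθ/(1+k).
With N = Mg cosθ, the no-slip condition f ≤ μN gives μ_min = f/N = k tanθ/(1+k).
μ_min = 1 × tan32.6° / 2 ≈ 0.320.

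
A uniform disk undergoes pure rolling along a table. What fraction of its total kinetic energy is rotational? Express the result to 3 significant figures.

fraction ≈ 0.333

For this body I = (1/2)MR², i.e. k = I/(MR²) = 0.5.
Since ω = v/R, the translational part is ½Mv² and the rotational part is ½I(v/R)² = ½kMv²; the total is ½(1+k)Mv².
The rotational fraction is therefore k/(1+k) = 0.5/1.5 ≈ 0.333.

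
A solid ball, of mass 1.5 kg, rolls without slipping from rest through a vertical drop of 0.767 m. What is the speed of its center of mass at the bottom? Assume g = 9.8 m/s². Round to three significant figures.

v ≈ 3.28 m/s

Here I = (2/5)MR², so the shape factor k = I/(MR²) = 0.4.
Pure rolling means v = ωR; then KE = ½Mv² + ½I(v/R)² = ½(1+k)Mv² = (7/10)Mv².
Setting Mgh = (7/10)Mv² gives v = √(2gh/(1+k)) = √(2·9.8·0.767/1.4) ≈ 3.28 m/s.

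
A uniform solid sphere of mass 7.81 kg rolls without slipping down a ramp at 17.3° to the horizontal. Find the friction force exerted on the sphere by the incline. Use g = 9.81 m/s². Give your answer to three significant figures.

With I = (2/5)MR², the ratio k = I/(MR²) is 0.4.
Newton's second law down the slope: Mg sinθ − f = Ma. The torque equation fR = Iα (with α = a/R) gives f = kMa.
Combining, a = g sinθ/(1+k) and f = kMa = kMg sinθ/(1+k).
f = 0.4 × 7.81 × 9.81 × sin17.3° / 1.4 ≈ 6.51 N.

f ≈ 6.51 N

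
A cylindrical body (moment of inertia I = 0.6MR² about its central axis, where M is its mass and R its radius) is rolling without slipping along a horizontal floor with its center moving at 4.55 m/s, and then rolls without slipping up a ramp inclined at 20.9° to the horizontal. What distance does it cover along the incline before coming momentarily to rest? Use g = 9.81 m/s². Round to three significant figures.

The moment of inertia is 0.6MR², giving k ≡ I/(MR²) = 0.6.
Since it rolls without slipping, ω = v/R and KE = ½Mv² + ½Iω² = ½(1+k)Mv² = (4/5)Mv².
Setting this equal to Mgh gives the vertical rise h = (1+k)v₀²/(2g) = 1.6×4.55²/(2×9.81) = 1.688 m.
Along the incline, d = h/sinθ = 1.688/sin20.9° ≈ 4.73 m.

d ≈ 4.73 m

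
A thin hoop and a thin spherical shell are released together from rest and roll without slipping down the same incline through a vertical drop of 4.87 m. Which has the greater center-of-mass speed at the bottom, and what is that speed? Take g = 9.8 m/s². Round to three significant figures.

For rolling without slipping, Mgh = ½(1+k)Mv² where k = I/(MR²), so v = √(2gh/(1+k)).
Thin hoop: k = 1, giving v = √(2×9.8×4.87/2) = 6.908 m/s.
Thin spherical shell: k = 2/3, giving v = √(2×9.8×4.87/1.667) = 7.568 m/s.
The smaller k wins: the thin spherical shell, at ≈ 7.57 m/s.

the thin spherical shell, at v ≈ 7.57 m/s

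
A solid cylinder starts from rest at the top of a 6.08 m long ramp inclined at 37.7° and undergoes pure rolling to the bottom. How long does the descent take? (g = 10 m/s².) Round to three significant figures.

t ≈ 1.73 s

Here I = (1/2)MR², so the shape factor k = I/(MR²) = 0.5.
Newton's second law down the slope: Mg sinθ − f = Ma. The torque equation fR = Iα (with α = a/R) gives f = kMa.
Hence a = g sinθ/(1+k) = 10×sin37.7°/1.5 = 4.077 m/s².
With constant a from rest, t = √(2L/a) = √(2·6.08/4.077) ≈ 1.73 s.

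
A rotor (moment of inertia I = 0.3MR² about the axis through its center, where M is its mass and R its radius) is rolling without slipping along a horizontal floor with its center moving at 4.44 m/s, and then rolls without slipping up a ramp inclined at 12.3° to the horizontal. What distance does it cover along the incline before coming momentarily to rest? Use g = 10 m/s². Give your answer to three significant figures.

d ≈ 6.02 m

With I = 0.3MR², the ratio k = I/(MR²) is 0.3.
Rolling without slipping gives ω = v/R, so the total kinetic energy is ½Mv² + ½Iω² = ½(1+k)Mv² = (13/20)Mv².
Setting this equal to Mgh gives the vertical rise h = (1+k)v₀²/(2g) = 1.3×4.44²/(2×10) = 1.281 m.
The distance along the slope is d = h/sinθ = 1.281/sin12.3° ≈ 6.02 m.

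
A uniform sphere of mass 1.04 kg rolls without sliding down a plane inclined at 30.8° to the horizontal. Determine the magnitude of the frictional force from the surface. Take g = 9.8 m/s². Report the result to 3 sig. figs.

For this body I = (2/5)MR², i.e. k = I/(MR²) = 0.4.
Newton's second law down the slope: Mg sinθ − f = Ma. The torque equation fR = Iα (with α = a/R) gives f = kMa.
Combining, a = g sinθ/(1+k) and f = kMa = kMg sinθ/(1+k).
f = 0.4 × 1.04 × 9.8 × sin30.8° / 1.4 ≈ 1.49 N.

f ≈ 1.49 N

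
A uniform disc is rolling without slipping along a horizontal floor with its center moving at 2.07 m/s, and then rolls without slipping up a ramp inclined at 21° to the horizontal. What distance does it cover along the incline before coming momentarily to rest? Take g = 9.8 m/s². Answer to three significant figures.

d ≈ 0.915 m

The moment of inertia is (1/2)MR², giving k ≡ I/(MR²) = 0.5.
Since it rolls without slipping, ω = v/R and KE = ½Mv² + ½Iω² = ½(1+k)Mv² = (3/4)Mv².
Setting this equal to Mgh gives the vertical rise h = (1+k)v₀²/(2g) = 1.5×2.07²/(2×9.8) = 0.3279 m.
Along the incline, d = h/sinθ = 0.3279/sin21° ≈ 0.915 m.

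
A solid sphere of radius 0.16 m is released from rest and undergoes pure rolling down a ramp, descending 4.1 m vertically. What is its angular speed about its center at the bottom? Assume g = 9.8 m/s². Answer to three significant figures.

ω ≈ 47.4 rad/s

With I = (2/5)MR², the ratio k = I/(MR²) is 0.4.
Rolling without slipping gives ω = v/R, so the total kinetic energy is ½Mv² + ½Iω² = ½(1+k)Mv² = (7/10)Mv².
Energy conservation Mgh = ½(1+k)Mv² gives v = √(2gh/(1+k)) = √(2 × 9.8 × 4.1 / 1.4) = 7.576 m/s.
Then ω = v/R = 7.576 / 0.16 ≈ 47.4 rad/s.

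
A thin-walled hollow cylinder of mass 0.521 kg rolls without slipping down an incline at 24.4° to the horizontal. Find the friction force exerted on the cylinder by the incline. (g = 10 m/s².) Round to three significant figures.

f ≈ 1.08 N

Here I = MR², so the shape factor k = I/(MR²) = 1.
Translational: Mg sinθ − f = Ma. Rotational about the CM: fR = Iα = kMRa, so f = kMa.
Combining, a = g sinθ/(1+k) and f = kMa = kMg sinθ/(1+k).
f = 1 × 0.521 × 10 × sin24.4° / 2 ≈ 1.08 N.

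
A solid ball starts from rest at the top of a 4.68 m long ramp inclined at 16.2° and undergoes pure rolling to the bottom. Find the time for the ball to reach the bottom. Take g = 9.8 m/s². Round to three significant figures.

t ≈ 2.19 s

Here I = (2/5)MR², so the shape factor k = I/(MR²) = 0.4.
Newton's second law down the slope: Mg sinθ − f = Ma. The torque equation fR = Iα (with α = a/R) gives f = kMa.
Hence a = g sinθ/(1+k) = 9.8×sin16.2°/1.4 = 1.953 m/s².
With constant a from rest, t = √(2L/a) = √(2·4.68/1.953) ≈ 2.19 s.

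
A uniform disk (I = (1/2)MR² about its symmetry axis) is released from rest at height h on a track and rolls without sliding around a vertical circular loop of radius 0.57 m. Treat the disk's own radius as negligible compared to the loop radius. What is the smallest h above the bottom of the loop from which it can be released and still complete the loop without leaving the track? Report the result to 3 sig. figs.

For this body I = (1/2)MR², i.e. k = I/(MR²) = 0.5.
At the top, contact is just lost when gravity alone supplies the centripetal force: Mg = Mv_top²/r, i.e. v_top² = gr.
With ω = v/R, the kinetic energy at speed v is ½(1+k)Mv² = (3/4)Mv².
Energy conservation from release (height h) to the top (height 2r): Mgh = Mg(2r) + (3/4)M·gr.
Thus h_min = 2r + (1+k)r/2 = r(2 + 1.5/2) = 0.57 × 2.75 ≈ 1.57 m.

h_min ≈ 1.57 m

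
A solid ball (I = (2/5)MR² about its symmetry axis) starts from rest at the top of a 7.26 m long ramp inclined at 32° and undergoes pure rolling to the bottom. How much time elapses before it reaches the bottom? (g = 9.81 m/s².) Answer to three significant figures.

t ≈ 1.98 s

The moment of inertia is (2/5)MR², giving k ≡ I/(MR²) = 0.4.
Newton's second law down the slope: Mg sinθ − f = Ma. The torque equation fR = Iα (with α = a/R) gives f = kMa.
Hence a = g sinθ/(1+k) = 9.81×sin32°/1.4 = 3.713 m/s².
With constant a from rest, t = √(2L/a) = √(2·7.26/3.713) ≈ 1.98 s.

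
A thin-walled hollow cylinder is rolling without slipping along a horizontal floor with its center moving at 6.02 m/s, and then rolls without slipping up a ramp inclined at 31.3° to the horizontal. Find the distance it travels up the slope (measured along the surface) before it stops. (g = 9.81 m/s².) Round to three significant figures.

d ≈ 7.11 m

The moment of inertia is MR², giving k ≡ I/(MR²) = 1.
Pure rolling means v = ωR; then KE = ½Mv² + ½I(v/R)² = ½(1+k)Mv² = Mv².
Setting this equal to Mgh gives the vertical rise h = (1+k)v₀²/(2g) = 2×6.02²/(2×9.81) = 3.694 m.
Along the incline, d = h/sinθ = 3.694/sin31.3° ≈ 7.11 m.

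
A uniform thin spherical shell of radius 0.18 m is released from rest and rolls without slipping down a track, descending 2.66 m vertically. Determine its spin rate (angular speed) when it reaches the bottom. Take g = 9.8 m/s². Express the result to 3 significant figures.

ω ≈ 31.1 rad/s

For this body I = (2/3)MR², i.e. k = I/(MR²) = 2/3.
Since it rolls without slipping, ω = v/R and KE = ½Mv² + ½Iω² = ½(1+k)Mv² = (5/6)Mv².
Energy conservation Mgh = ½(1+k)Mv² gives v = √(2gh/(1+k)) = √(2 × 9.8 × 2.66 / 1.667) = 5.593 m/s.
Then ω = v/R = 5.593 / 0.18 ≈ 31.1 rad/s.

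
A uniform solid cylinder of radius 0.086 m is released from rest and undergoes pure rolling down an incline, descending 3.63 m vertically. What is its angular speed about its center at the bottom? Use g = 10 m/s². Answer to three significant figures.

ω ≈ 80.9 rad/s

The moment of inertia is (1/2)MR², giving k ≡ I/(MR²) = 0.5.
The rolling condition ω = v/R makes the rotational term ½I(v/R)² = ½kMv², so KE_total = ½(1+k)Mv² = (3/4)Mv².
Energy conservation Mgh = ½(1+k)Mv² gives v = √(2gh/(1+k)) = √(2 × 10 × 3.63 / 1.5) = 6.957 m/s.
Then ω = v/R = 6.957 / 0.086 ≈ 80.9 rad/s.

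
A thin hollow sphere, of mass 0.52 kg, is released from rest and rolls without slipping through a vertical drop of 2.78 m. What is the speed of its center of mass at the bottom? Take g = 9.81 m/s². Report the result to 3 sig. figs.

v ≈ 5.72 m/s

The moment of inertia is (2/3)MR², giving k ≡ I/(MR²) = 2/3.
Since it rolls without slipping, ω = v/R and KE = ½Mv² + ½Iω² = ½(1+k)Mv² = (5/6)Mv².
Energy conservation: Mgh = (5/6)Mv², so v = √(2gh/(1+k)) = √(2 × 9.81 × 2.78 / 1.667) ≈ 5.72 m/s.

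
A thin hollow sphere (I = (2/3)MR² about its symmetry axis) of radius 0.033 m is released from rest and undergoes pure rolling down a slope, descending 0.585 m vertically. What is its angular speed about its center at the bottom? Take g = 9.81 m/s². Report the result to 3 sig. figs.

For this body I = (2/3)MR², i.e. k = I/(MR²) = 2/3.
Since it rolls without slipping, ω = v/R and KE = ½Mv² + ½Iω² = ½(1+k)Mv² = (5/6)Mv².
Energy conservation Mgh = ½(1+k)Mv² gives v = √(2gh/(1+k)) = √(2 × 9.81 × 0.585 / 1.667) = 2.624 m/s.
Then ω = v/R = 2.624 / 0.033 ≈ 79.5 rad/s.

ω ≈ 79.5 rad/s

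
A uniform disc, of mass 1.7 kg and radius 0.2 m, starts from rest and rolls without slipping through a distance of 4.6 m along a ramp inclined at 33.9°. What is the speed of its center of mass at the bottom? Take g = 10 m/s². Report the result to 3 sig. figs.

With I = (1/2)MR², the ratio k = I/(MR²) is 0.5.
Pure rolling means v = ωR; then KE = ½Mv² + ½I(v/R)² = ½(1+k)Mv² = (3/4)Mv².
The vertical drop is h = L sinθ = 4.6 × sin33.9° = 2.566 m.
Energy conservation: Mgh = (3/4)Mv², so v = √(2gh/(1+k)) = √(2 × 10 × 2.566 / 1.5) ≈ 5.85 m/s.

v ≈ 5.85 m/s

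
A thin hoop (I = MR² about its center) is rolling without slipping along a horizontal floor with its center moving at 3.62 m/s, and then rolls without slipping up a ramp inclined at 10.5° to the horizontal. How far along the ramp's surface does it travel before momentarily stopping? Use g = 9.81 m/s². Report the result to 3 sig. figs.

d ≈ 7.33 m

The moment of inertia is MR², giving k ≡ I/(MR²) = 1.
Rolling without slipping gives ω = v/R, so the total kinetic energy is ½Mv² + ½Iω² = ½(1+k)Mv² = Mv².
Setting this equal to Mgh gives the vertical rise h = (1+k)v₀²/(2g) = 2×3.62²/(2×9.81) = 1.336 m.
The distance along the slope is d = h/sinθ = 1.336/sin10.5° ≈ 7.33 m.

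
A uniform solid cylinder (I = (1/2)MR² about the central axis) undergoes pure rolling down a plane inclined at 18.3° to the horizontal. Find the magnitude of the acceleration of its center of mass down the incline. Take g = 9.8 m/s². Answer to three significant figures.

The moment of inertia is (1/2)MR², giving k ≡ I/(MR²) = 0.5.
Translational: Mg sinθ − f = Ma. Rotational about the CM: fR = Iα = kMRa, so f = kMa.
Eliminating f: Mg sinθ = (1+k)Ma, so a = g sinθ/(1+k) = 9.8 × sin18.3° / 1.5 ≈ 2.05 m/s².

a ≈ 2.05 m/s²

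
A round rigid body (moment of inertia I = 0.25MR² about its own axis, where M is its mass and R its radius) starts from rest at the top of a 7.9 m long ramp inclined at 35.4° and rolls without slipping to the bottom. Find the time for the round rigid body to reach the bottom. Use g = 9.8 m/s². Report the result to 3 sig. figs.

t ≈ 1.87 s

The moment of inertia is 0.25MR², giving k ≡ I/(MR²) = 0.25.
Along the incline Mg sinθ − f = Ma, and torque about the center fR = Iα = kMR²(a/R) gives f = kMa.
Hence a = g sinθ/(1+k) = 9.8×sin35.4°/1.25 = 4.542 m/s².
With constant a from rest, t = √(2L/a) = √(2·7.9/4.542) ≈ 1.87 s.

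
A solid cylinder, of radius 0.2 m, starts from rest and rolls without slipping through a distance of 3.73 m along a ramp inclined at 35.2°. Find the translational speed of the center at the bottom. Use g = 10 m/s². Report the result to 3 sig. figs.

Here I = (1/2)MR², so the shape factor k = I/(MR²) = 0.5.
The rolling condition ω = v/R makes the rotational term ½I(v/R)² = ½kMv², so KE_total = ½(1+k)Mv² = (3/4)Mv².
The vertical drop is h = L sinθ = 3.73 × sin35.2° = 2.15 m.
Energy conservation: Mgh = (3/4)Mv², so v = √(2gh/(1+k)) = √(2 × 10 × 2.15 / 1.5) ≈ 5.35 m/s.

v ≈ 5.35 m/s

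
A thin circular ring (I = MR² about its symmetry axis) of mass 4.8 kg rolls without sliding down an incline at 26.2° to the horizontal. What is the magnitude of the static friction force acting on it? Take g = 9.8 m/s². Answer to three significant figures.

Here I = MR², so the shape factor k = I/(MR²) = 1.
Translational: Mg sinθ − f = Ma. Rotational about the CM: fR = Iα = kMRa, so f = kMa.
Combining, a = g sinθ/(1+k) and f = kMa = kMg sinθ/(1+k).
f = 1 × 4.8 × 9.8 × sin26.2° / 2 ≈ 10.4 N.

f ≈ 10.4 N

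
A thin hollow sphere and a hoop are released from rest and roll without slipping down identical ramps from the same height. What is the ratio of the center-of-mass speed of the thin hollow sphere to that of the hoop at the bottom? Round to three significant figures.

v_ratio ≈ 1.10

Each satisfies Mgh = ½(1+k)Mv² with k = I/(MR²), so v ∝ 1/√(1+k).
For the thin hollow sphere k = 2/3; for the hoop k = 1.
v₁/v₂ = √((1+k₂)/(1+k₁)) = √(2/1.667) ≈ 1.10.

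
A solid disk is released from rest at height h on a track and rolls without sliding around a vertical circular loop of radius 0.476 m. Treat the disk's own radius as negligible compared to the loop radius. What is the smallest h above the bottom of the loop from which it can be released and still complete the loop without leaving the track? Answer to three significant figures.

h_min ≈ 1.31 m

The moment of inertia is (1/2)MR², giving k ≡ I/(MR²) = 0.5.
At the top, contact is just lost when gravity alone supplies the centripetal force: Mg = Mv_top²/r, i.e. v_top² = gr.
With ω = v/R, the kinetic energy at speed v is ½(1+k)Mv² = (3/4)Mv².
Energy conservation from release (height h) to the top (height 2r): Mgh = Mg(2r) + (3/4)M·gr.
Thus h_min = 2r + (1+k)r/2 = r(2 + 1.5/2) = 0.476 × 2.75 ≈ 1.31 m.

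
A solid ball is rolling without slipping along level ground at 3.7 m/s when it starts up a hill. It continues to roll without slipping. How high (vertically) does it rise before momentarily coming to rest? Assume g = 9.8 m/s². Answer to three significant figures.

h ≈ 0.978 m

The moment of inertia is (2/5)MR², giving k ≡ I/(MR²) = 0.4.
The rolling condition ω = v/R makes the rotational term ½I(v/R)² = ½kMv², so KE_total = ½(1+k)Mv² = (7/10)Mv².
All of this converts to potential energy at the highest point: (7/10)Mv₀² = Mgh.
Thus h = (1+k)v₀²/(2g) = 1.4 × 3.7² / (2 × 9.8) ≈ 0.978 m.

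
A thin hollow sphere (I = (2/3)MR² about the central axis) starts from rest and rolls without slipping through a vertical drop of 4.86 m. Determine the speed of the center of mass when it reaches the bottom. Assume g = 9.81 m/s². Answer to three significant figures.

v ≈ 7.56 m/s

The moment of inertia is (2/3)MR², giving k ≡ I/(MR²) = 2/3.
Pure rolling means v = ωR; then KE = ½Mv² + ½I(v/R)² = ½(1+k)Mv² = (5/6)Mv².
Energy conservation: Mgh = (5/6)Mv², so v = √(2gh/(1+k)) = √(2 × 9.81 × 4.86 / 1.667) ≈ 7.56 m/s.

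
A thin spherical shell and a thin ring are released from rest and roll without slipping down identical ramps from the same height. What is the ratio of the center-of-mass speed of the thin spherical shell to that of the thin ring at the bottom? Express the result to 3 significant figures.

Each satisfies Mgh = ½(1+k)Mv² with k = I/(MR²), so v ∝ 1/√(1+k).
For the thin spherical shell k = 2/3; for the thin ring k = 1.
v₁/v₂ = √((1+k₂)/(1+k₁)) = √(2/1.667) ≈ 1.10.

v_ratio ≈ 1.10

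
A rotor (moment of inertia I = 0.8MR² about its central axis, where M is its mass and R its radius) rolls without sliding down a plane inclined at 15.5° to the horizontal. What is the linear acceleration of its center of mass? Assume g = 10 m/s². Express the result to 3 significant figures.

Here I = 0.8MR², so the shape factor k = I/(MR²) = 0.8.
Newton's second law down the slope: Mg sinθ − f = Ma. The torque equation fR = Iα (with α = a/R) gives f = kMa.
Eliminating f: Mg sinθ = (1+k)Ma, so a = g sinθ/(1+k) = 10 × sin15.5° / 1.8 ≈ 1.48 m/s².

a ≈ 1.48 m/s²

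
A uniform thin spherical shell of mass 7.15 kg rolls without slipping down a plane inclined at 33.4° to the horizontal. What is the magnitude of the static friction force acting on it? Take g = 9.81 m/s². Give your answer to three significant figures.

f ≈ 15.4 N

With I = (2/3)MR², the ratio k = I/(MR²) is 2/3.
Newton's second law down the slope: Mg sinθ − f = Ma. The torque equation fR = Iα (with α = a/R) gives f = kMa.
Combining, a = g sinθ/(1+k) and f = kMa = kMg sinθ/(1+k).
f = (2/3) × 7.15 × 9.81 × sin33.4° / 1.667 ≈ 15.4 N.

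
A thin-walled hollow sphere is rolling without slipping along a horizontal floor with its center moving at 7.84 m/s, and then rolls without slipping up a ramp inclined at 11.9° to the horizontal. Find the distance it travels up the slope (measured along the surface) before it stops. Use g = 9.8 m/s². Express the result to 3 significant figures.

With I = (2/3)MR², the ratio k = I/(MR²) is 2/3.
The rolling condition ω = v/R makes the rotational term ½I(v/R)² = ½kMv², so KE_total = ½(1+k)Mv² = (5/6)Mv².
Setting this equal to Mgh gives the vertical rise h = (1+k)v₀²/(2g) = 1.667×7.84²/(2×9.8) = 5.227 m.
Along the incline, d = h/sinθ = 5.227/sin11.9° ≈ 25.3 m.

d ≈ 25.3 m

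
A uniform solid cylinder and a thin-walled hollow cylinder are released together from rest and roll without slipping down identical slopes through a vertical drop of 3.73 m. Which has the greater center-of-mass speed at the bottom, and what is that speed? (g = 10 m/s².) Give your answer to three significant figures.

the uniform solid cylinder, at v ≈ 7.05 m/s

For rolling without slipping, Mgh = ½(1+k)Mv² where k = I/(MR²), so v = √(2gh/(1+k)).
Uniform solid cylinder: k = 0.5, giving v = √(2×10×3.73/1.5) = 7.052 m/s.
Thin-walled hollow cylinder: k = 1, giving v = √(2×10×3.73/2) = 6.107 m/s.
The smaller k wins: the uniform solid cylinder, at ≈ 7.05 m/s.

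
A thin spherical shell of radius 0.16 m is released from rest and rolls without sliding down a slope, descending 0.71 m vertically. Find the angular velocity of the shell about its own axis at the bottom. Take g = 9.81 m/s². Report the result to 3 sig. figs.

For this body I = (2/3)MR², i.e. k = I/(MR²) = 2/3.
Pure rolling means v = ωR; then KE = ½Mv² + ½I(v/R)² = ½(1+k)Mv² = (5/6)Mv².
Energy conservation Mgh = ½(1+k)Mv² gives v = √(2gh/(1+k)) = √(2 × 9.81 × 0.71 / 1.667) = 2.891 m/s.
The angular speed follows from ω = v/R = 2.891/0.16 ≈ 18.1 rad/s.

ω ≈ 18.1 rad/s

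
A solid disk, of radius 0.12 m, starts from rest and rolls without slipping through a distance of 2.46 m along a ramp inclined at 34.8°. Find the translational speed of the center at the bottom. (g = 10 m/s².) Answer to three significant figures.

With I = (1/2)MR², the ratio k = I/(MR²) is 0.5.
Pure rolling means v = ωR; then KE = ½Mv² + ½I(v/R)² = ½(1+k)Mv² = (3/4)Mv².
The vertical drop is h = L sinθ = 2.46 × sin34.8° = 1.404 m.
Setting Mgh = (3/4)Mv² gives v = √(2gh/(1+k)) = √(2·10·1.404/1.5) ≈ 4.33 m/s.

v ≈ 4.33 m/s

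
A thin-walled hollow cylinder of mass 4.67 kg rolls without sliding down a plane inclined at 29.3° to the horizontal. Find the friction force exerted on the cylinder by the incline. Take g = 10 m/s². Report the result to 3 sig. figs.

The moment of inertia is MR², giving k ≡ I/(MR²) = 1.
Newton's second law down the slope: Mg sinθ − f = Ma. The torque equation fR = Iα (with α = a/R) gives f = kMa.
Combining, a = g sinθ/(1+k) and f = kMa = kMg sinθ/(1+k).
f = 1 × 4.67 × 10 × sin29.3° / 2 ≈ 11.4 N.

f ≈ 11.4 N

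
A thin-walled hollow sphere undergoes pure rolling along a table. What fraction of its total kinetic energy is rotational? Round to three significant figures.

fraction ≈ 0.400

With I = (2/3)MR², the ratio k = I/(MR²) is 2/3.
With ω = v/R, KE_trans = ½Mv² and KE_rot = ½Iω² = ½kMv², so KE_total = ½(1+k)Mv².
The rotational fraction is therefore k/(1+k) = (2/3)/1.667 ≈ 0.400.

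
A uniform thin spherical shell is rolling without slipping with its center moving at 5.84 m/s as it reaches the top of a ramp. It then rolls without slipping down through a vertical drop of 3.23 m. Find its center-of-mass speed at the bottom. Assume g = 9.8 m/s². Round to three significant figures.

The moment of inertia is (2/3)MR², giving k ≡ I/(MR²) = 2/3.
Pure rolling means v = ωR; then KE = ½Mv² + ½I(v/R)² = ½(1+k)Mv² = (5/6)Mv².
Conserving energy between top and bottom: (5/6)Mv² = (5/6)Mv₀² + Mgh, hence v² = v₀² + 2gh/(1+k).
v = √(5.84² + 2×9.8×3.23/1.667) = √72.09 ≈ 8.49 m/s.

v ≈ 8.49 m/s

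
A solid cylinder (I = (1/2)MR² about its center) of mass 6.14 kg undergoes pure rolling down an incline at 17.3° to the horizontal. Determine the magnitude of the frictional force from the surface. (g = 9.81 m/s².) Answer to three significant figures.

f ≈ 5.97 N

The moment of inertia is (1/2)MR², giving k ≡ I/(MR²) = 0.5.
Along the incline Mg sinθ − f = Ma, and torque about the center fR = Iα = kMR²(a/R) gives f = kMa.
Combining, a = g sinθ/(1+k) and f = kMa = kMg sinθ/(1+k).
f = 0.5 × 6.14 × 9.81 × sin17.3° / 1.5 ≈ 5.97 N.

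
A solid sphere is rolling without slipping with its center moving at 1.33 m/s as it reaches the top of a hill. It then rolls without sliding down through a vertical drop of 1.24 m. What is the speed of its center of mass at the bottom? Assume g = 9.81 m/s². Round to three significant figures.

v ≈ 4.38 m/s

For this body I = (2/5)MR², i.e. k = I/(MR²) = 0.4.
Pure rolling means v = ωR; then KE = ½Mv² + ½I(v/R)² = ½(1+k)Mv² = (7/10)Mv².
Conserving energy between top and bottom: (7/10)Mv² = (7/10)Mv₀² + Mgh, hence v² = v₀² + 2gh/(1+k).
v = √(1.33² + 2×9.81×1.24/1.4) = √19.15 ≈ 4.38 m/s.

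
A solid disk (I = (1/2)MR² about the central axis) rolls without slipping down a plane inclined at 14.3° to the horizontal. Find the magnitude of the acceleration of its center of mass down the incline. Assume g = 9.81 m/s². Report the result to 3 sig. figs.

a ≈ 1.62 m/s²

For this body I = (1/2)MR², i.e. k = I/(MR²) = 0.5.
Newton's second law down the slope: Mg sinθ − f = Ma. The torque equation fR = Iα (with α = a/R) gives f = kMa.
Eliminating f: Mg sinθ = (1+k)Ma, so a = g sinθ/(1+k) = 9.81 × sin14.3° / 1.5 ≈ 1.62 m/s².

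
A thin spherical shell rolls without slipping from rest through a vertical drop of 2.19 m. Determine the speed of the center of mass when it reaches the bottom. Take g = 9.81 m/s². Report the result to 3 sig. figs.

v ≈ 5.08 m/s

Here I = (2/3)MR², so the shape factor k = I/(MR²) = 2/3.
Pure rolling means v = ωR; then KE = ½Mv² + ½I(v/R)² = ½(1+k)Mv² = (5/6)Mv².
Setting Mgh = (5/6)Mv² gives v = √(2gh/(1+k)) = √(2·9.81·2.19/1.667) ≈ 5.08 m/s.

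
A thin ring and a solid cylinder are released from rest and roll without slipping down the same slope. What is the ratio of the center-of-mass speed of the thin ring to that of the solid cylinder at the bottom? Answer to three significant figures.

Each satisfies Mgh = ½(1+k)Mv² with k = I/(MR²), so v ∝ 1/√(1+k).
For the thin ring k = 1; for the solid cylinder k = 0.5.
v₁/v₂ = √((1+k₂)/(1+k₁)) = √(1.5/2) ≈ 0.866.

v_ratio ≈ 0.866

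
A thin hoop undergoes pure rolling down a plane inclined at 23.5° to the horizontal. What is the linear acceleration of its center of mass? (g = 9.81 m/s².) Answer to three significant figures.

For this body I = MR², i.e. k = I/(MR²) = 1.
Newton's second law down the slope: Mg sinθ − f = Ma. The torque equation fR = Iα (with α = a/R) gives f = kMa.
Eliminating f: Mg sinθ = (1+k)Ma, so a = g sinθ/(1+k) = 9.81 × sin23.5° / 2 ≈ 1.96 m/s².

a ≈ 1.96 m/s²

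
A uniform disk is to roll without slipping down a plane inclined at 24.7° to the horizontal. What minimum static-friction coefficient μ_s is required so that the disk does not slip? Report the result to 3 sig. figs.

μ_min ≈ 0.153

For this body I = (1/2)MR², i.e. k = I/(MR²) = 0.5.
Translational: Mg sinθ − f = Ma. Rotational about the CM: fR = Iα = kMRa, so f = kMa.
These give a = g sinθ/(1+k) and the required friction f = kMg sinθ/(1+k).
With N = Mg cosθ, the no-slip condition f ≤ μN gives μ_min = f/N = k tanθ/(1+k).
μ_min = 0.5 × tan24.7° / 1.5 ≈ 0.153.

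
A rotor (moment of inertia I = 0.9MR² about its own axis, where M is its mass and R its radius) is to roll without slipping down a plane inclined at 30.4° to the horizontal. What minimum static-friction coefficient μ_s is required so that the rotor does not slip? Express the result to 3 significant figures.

μ_min ≈ 0.278

For this body I = 0.9MR², i.e. k = I/(MR²) = 0.9.
Along the incline Mg sinθ − f = Ma, and torque about the center fR = Iα = kMR²(a/R) gives f = kMa.
These give a = g sinθ/(1+k) and the required friction f = kMg sinθ/(1+k).
With N = Mg cosθ, the no-slip condition f ≤ μN gives μ_min = f/N = k tanθ/(1+k).
μ_min = 0.9 × tan30.4° / 1.9 ≈ 0.278.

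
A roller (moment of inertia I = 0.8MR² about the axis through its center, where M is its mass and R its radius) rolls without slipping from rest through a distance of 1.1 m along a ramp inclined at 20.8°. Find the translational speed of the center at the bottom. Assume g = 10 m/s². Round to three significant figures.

v ≈ 2.08 m/s

The moment of inertia is 0.8MR², giving k ≡ I/(MR²) = 0.8.
The rolling condition ω = v/R makes the rotational term ½I(v/R)² = ½kMv², so KE_total = ½(1+k)Mv² = (9/10)Mv².
The vertical drop is h = L sinθ = 1.1 × sin20.8° = 0.3906 m.
Energy conservation: Mgh = (9/10)Mv², so v = √(2gh/(1+k)) = √(2 × 10 × 0.3906 / 1.8) ≈ 2.08 m/s.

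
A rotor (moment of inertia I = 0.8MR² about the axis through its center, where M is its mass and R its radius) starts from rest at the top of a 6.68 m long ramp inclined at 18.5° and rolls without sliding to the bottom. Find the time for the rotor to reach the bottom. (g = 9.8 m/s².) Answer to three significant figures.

For this body I = 0.8MR², i.e. k = I/(MR²) = 0.8.
Newton's second law down the slope: Mg sinθ − f = Ma. The torque equation fR = Iα (with α = a/R) gives f = kMa.
Hence a = g sinθ/(1+k) = 9.8×sin18.5°/1.8 = 1.728 m/s².
With constant a from rest, t = √(2L/a) = √(2·6.68/1.728) ≈ 2.78 s.

t ≈ 2.78 s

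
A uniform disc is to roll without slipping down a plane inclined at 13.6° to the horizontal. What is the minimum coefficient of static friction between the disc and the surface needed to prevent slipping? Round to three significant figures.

The moment of inertia is (1/2)MR², giving k ≡ I/(MR²) = 0.5.
Translational: Mg sinθ − f = Ma. Rotational about the CM: fR = Iα = kMRa, so f = kMa.
These give a = g sinθ/(1+k) and the required friction f = kMg sinθ/(1+k).
With N = Mg cosθ, the no-slip condition f ≤ μN gives μ_min = f/N = k tanθ/(1+k).
μ_min = 0.5 × tan13.6° / 1.5 ≈ 0.0806.

μ_min ≈ 0.0806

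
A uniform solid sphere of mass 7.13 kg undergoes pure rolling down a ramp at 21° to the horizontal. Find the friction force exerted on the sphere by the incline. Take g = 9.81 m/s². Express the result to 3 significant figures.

With I = (2/5)MR², the ratio k = I/(MR²) is 0.4.
Along the incline Mg sinθ − f = Ma, and torque about the center fR = Iα = kMR²(a/R) gives f = kMa.
Combining, a = g sinθ/(1+k) and f = kMa = kMg sinθ/(1+k).
f = 0.4 × 7.13 × 9.81 × sin21° / 1.4 ≈ 7.16 N.

f ≈ 7.16 N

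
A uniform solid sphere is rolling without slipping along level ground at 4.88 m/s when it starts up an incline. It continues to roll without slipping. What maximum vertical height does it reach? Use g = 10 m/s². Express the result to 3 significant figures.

The moment of inertia is (2/5)MR², giving k ≡ I/(MR²) = 0.4.
The rolling condition ω = v/R makes the rotational term ½I(v/R)² = ½kMv², so KE_total = ½(1+k)Mv² = (7/10)Mv².
At the top the kinetic energy is zero, so (7/10)Mv₀² = Mgh.
Thus h = (1+k)v₀²/(2g) = 1.4 × 4.88² / (2 × 10) ≈ 1.67 m.

h ≈ 1.67 m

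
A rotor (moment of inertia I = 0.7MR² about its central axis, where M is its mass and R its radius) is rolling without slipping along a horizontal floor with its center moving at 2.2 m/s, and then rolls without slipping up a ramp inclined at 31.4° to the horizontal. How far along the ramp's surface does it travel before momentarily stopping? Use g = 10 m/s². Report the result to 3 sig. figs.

d ≈ 0.790 m

For this body I = 0.7MR², i.e. k = I/(MR²) = 0.7.
Pure rolling means v = ωR; then KE = ½Mv² + ½I(v/R)² = ½(1+k)Mv² = (17/20)Mv².
Setting this equal to Mgh gives the vertical rise h = (1+k)v₀²/(2g) = 1.7×2.2²/(2×10) = 0.4114 m.
Along the incline, d = h/sinθ = 0.4114/sin31.4° ≈ 0.790 m.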